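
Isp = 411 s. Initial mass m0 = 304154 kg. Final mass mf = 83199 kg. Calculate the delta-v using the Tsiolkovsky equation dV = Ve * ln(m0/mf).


Ve = 411 * 9.81 = 4031.91 m/s
dV = 4031.91 * ln(304154/83199) = 5227 m/s

5227 m/s


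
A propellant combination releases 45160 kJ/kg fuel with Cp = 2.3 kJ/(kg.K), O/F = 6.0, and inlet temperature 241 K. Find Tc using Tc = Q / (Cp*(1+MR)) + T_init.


Tc = 45160 / (2.3 * (1 + 6.0)) + 241 = 3046 K

3046 K


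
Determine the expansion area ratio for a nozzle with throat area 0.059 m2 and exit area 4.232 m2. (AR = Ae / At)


AR = 4.232 / 0.059 = 71.7

71.7


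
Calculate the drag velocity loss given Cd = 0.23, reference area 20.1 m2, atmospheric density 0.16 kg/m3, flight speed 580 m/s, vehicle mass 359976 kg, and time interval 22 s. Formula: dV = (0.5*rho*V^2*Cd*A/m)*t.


D = 0.5 * 0.16 * 580^2 * 0.23 * 20.1 = 124414.18 N
a = 124414.18 / 359976 = 0.3456 m/s2
dV = 0.3456 * 22 = 7.6 m/s

7.6 m/s


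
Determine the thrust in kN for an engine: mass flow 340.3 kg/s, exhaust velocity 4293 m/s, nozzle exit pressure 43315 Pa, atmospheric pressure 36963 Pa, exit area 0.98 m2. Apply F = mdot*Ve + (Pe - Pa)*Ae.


F = 340.3 * 4293 + (43315 - 36963) * 0.98 = 1.4671e+06 N = 1467.1 kN

1467.1 kN


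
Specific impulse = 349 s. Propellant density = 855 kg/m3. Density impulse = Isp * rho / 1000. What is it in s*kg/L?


rho*Isp = 349 * 855 / 1000 = 298 s*kg/L

298 s*kg/L


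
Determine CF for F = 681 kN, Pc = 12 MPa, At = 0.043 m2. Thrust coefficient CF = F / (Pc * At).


CF = 681000 / (12e6 * 0.043) = 1.32

1.32


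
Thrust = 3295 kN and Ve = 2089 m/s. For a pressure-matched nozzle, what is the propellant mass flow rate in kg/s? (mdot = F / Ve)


mdot = F / Ve = 3295000 / 2089 = 1577.3 kg/s

1577.3 kg/s


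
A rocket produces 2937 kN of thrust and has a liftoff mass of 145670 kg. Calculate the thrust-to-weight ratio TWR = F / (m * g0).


TWR = 2937000 / (145670 * 9.81) = 2.06

2.06


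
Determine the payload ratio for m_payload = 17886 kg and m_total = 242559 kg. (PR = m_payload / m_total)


PR = 17886 / 242559 = 0.0737

0.0737


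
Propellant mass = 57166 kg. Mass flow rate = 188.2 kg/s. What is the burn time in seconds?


tb = 57166 / 188.2 = 303.8 s

303.8 s


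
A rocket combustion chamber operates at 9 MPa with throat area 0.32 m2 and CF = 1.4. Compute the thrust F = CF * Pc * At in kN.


F = 1.4 * 9e6 * 0.32 = 4.0320e+06 N = 4032.0 kN

4032.0 kN


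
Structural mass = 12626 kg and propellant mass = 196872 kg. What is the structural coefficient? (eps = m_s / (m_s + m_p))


eps = 12626 / (12626 + 196872) = 0.0603

0.0603


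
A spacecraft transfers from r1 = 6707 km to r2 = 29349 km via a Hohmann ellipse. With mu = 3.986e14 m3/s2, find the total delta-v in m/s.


V1 = sqrt(mu/r1) = 7709.11 m/s
dV1 = V1*(sqrt(2*r2/(r1+r2)) - 1) = 2127.09 m/s
V2 = sqrt(mu/r2) = 3685.29 m/s
dV2 = V2*(1 - sqrt(2*r1/(r1+r2))) = 1437.47 m/s
Total dV = 3565 m/s

3565 m/s


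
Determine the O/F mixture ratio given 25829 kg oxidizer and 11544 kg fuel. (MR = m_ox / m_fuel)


MR = 25829 / 11544 = 2.24

2.24


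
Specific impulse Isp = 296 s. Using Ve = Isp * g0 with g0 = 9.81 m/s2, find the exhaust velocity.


Ve = Isp * g0 = 296 * 9.81 = 2903.8 m/s

2903.8 m/s


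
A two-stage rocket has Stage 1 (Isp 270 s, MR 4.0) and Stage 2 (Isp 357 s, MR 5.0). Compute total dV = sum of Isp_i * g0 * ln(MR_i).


dV1 = 270 * 9.81 * ln(4.0) = 3671.9 m/s
dV2 = 357 * 9.81 * ln(5.0) = 5636.5 m/s
Total dV = 3671.9 + 5636.5 = 9308.4 m/s ~ 9308 m/s

9308 m/s


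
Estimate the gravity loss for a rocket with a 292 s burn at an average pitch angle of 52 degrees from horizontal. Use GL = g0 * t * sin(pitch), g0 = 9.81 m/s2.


GL = 9.81 * 292 * sin(52 deg) = 2257 m/s

2257 m/s


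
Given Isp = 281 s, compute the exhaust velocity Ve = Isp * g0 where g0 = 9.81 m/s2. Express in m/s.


Ve = Isp * g0 = 281 * 9.81 = 2756.6 m/s

2756.6 m/s


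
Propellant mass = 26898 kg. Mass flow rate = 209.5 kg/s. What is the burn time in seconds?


tb = 26898 / 209.5 = 128.4 s

128.4 s


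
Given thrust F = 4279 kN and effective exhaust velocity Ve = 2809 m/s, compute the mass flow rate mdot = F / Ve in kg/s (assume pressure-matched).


mdot = F / Ve = 4279000 / 2809 = 1523.3 kg/s

1523.3 kg/s


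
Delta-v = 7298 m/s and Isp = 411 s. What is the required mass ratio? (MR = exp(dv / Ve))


Ve = 411 * 9.81 = 4031.91 m/s
MR = exp(7298 / 4031.91) = 6.111

6.111


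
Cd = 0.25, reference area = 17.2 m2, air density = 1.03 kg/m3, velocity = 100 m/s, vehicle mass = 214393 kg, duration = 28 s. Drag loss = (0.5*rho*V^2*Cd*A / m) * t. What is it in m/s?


D = 0.5 * 1.03 * 100^2 * 0.25 * 17.2 = 22145.0 N
a = 22145.0 / 214393 = 0.1033 m/s2
dV = 0.1033 * 28 = 2.9 m/s

2.9 m/s


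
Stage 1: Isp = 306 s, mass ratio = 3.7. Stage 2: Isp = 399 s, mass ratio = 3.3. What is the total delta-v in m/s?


dV1 = 306 * 9.81 * ln(3.7) = 3927.4 m/s
dV2 = 399 * 9.81 * ln(3.3) = 4673.2 m/s
Total dV = 3927.4 + 4673.2 = 8600.6 m/s ~ 8601 m/s

8601 m/s


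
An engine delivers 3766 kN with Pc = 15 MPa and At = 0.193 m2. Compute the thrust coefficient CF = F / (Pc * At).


CF = 3766000 / (15e6 * 0.193) = 1.3

1.3


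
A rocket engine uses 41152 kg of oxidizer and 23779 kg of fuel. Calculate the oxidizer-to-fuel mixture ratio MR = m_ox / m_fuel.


MR = 41152 / 23779 = 1.73

1.73


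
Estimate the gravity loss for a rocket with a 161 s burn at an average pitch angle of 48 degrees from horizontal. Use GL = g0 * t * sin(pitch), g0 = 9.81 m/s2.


GL = 9.81 * 161 * sin(48 deg) = 1174 m/s

1174 m/s


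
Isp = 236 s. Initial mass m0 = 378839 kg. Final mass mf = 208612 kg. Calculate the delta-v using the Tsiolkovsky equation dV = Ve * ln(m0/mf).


Ve = 236 * 9.81 = 2315.16 m/s
dV = 2315.16 * ln(378839/208612) = 1381 m/s

1381 m/s


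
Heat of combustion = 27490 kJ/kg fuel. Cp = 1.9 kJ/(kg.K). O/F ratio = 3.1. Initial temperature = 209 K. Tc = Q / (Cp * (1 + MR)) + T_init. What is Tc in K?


Tc = 27490 / (1.9 * (1 + 3.1)) + 209 = 3738 K

3738 K


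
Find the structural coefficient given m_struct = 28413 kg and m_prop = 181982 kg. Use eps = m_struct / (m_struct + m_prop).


eps = 28413 / (28413 + 181982) = 0.135

0.135


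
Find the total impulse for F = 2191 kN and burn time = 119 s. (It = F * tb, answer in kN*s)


It = 2191 * 119 = 260729 kN*s

260729 kN*s


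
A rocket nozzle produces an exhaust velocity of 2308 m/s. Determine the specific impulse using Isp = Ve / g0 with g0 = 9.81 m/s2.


Isp = Ve / g0 = 2308 / 9.81 = 235.3 s

235.3 s


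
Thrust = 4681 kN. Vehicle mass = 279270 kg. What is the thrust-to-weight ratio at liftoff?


TWR = 4681000 / (279270 * 9.81) = 1.71

1.71


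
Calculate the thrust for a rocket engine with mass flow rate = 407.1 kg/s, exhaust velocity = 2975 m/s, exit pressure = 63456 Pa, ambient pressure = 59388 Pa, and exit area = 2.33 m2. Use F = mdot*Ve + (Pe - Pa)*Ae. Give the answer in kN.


F = 407.1 * 2975 + (63456 - 59388) * 2.33 = 1.2206e+06 N = 1220.6 kN

1220.6 kN


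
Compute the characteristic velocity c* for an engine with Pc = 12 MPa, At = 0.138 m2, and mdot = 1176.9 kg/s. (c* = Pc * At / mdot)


c* = 12e6 * 0.138 / 1176.9 = 1407 m/s

1407 m/s


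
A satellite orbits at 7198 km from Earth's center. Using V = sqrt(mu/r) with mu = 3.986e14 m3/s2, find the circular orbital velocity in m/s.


V = sqrt(3.986e14 / 7198000) = 7442 m/s

7442 m/s


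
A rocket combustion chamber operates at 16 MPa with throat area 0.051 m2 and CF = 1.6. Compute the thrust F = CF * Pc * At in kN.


F = 1.6 * 16e6 * 0.051 = 1.3056e+06 N = 1305.6 kN

1305.6 kN


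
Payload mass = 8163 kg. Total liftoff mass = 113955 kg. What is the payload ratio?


PR = 8163 / 113955 = 0.0716

0.0716


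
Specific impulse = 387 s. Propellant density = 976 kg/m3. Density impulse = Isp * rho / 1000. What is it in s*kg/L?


rho*Isp = 387 * 976 / 1000 = 378 s*kg/L

378 s*kg/L


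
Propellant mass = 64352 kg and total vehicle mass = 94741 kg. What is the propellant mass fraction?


PMF = 64352 / 94741 = 0.679

0.679


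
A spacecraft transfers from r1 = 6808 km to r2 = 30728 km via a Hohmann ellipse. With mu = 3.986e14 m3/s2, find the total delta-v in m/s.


V1 = sqrt(mu/r1) = 7651.72 m/s
dV1 = V1*(sqrt(2*r2/(r1+r2)) - 1) = 2139.06 m/s
V2 = sqrt(mu/r2) = 3601.65 m/s
dV2 = V2*(1 - sqrt(2*r1/(r1+r2))) = 1432.44 m/s
Total dV = 3571 m/s

3571 m/s


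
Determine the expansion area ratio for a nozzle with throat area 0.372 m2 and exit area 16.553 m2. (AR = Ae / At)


AR = 16.553 / 0.372 = 44.5

44.5


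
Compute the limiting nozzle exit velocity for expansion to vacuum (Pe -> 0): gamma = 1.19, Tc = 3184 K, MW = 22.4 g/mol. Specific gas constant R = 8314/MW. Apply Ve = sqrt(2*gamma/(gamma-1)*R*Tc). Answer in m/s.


R = 8314 / 22.4 = 371.16 J/(kg.K)
Ve = sqrt(2 * 1.19 / (1.19 - 1) * 371.16 * 3184) = 3848 m/s

3848 m/s


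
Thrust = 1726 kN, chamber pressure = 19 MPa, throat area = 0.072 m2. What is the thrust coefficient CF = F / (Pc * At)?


CF = 1726000 / (19e6 * 0.072) = 1.26

1.26


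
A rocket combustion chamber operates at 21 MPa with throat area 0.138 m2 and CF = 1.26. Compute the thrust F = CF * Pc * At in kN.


F = 1.26 * 21e6 * 0.138 = 3.6515e+06 N = 3651.5 kN

3651.5 kN


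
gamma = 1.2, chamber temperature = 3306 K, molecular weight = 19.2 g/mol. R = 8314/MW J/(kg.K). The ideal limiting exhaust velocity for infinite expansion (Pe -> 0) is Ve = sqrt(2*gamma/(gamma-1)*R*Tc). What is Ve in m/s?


R = 8314 / 19.2 = 433.02 J/(kg.K)
Ve = sqrt(2 * 1.2 / (1.2 - 1) * 433.02 * 3306) = 4145 m/s

4145 m/s


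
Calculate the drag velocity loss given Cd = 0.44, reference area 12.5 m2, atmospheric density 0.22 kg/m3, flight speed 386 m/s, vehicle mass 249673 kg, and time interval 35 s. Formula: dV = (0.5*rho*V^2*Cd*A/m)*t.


D = 0.5 * 0.22 * 386^2 * 0.44 * 12.5 = 90142.58 N
a = 90142.58 / 249673 = 0.361 m/s2
dV = 0.361 * 35 = 12.6 m/s

12.6 m/s


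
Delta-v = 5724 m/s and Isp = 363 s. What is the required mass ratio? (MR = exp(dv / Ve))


Ve = 363 * 9.81 = 3561.03 m/s
MR = exp(5724 / 3561.03) = 4.99

4.99


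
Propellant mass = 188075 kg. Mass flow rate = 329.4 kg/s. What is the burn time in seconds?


tb = 188075 / 329.4 = 571.0 s

571.0 s


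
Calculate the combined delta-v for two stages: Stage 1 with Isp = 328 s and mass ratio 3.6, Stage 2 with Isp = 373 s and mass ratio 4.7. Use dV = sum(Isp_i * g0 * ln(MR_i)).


dV1 = 328 * 9.81 * ln(3.6) = 4121.6 m/s
dV2 = 373 * 9.81 * ln(4.7) = 5662.7 m/s
Total dV = 4121.6 + 5662.7 = 9784.3 m/s ~ 9784 m/s

9784 m/s


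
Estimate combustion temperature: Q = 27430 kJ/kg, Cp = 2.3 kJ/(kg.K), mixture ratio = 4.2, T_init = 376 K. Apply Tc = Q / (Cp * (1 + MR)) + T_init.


Tc = 27430 / (2.3 * (1 + 4.2)) + 376 = 2669 K

2669 K


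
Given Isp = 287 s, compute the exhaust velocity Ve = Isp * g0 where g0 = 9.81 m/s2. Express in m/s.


Ve = Isp * g0 = 287 * 9.81 = 2815.5 m/s

2815.5 m/s


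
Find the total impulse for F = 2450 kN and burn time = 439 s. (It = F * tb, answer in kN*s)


It = 2450 * 439 = 1075550 kN*s

1075550 kN*s


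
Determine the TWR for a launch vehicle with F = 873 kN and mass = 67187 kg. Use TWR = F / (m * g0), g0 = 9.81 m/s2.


TWR = 873000 / (67187 * 9.81) = 1.32

1.32


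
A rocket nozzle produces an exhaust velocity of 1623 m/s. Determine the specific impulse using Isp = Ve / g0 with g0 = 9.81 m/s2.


Isp = Ve / g0 = 1623 / 9.81 = 165.4 s

165.4 s


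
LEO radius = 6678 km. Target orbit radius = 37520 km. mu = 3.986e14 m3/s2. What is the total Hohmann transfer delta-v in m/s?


V1 = sqrt(mu/r1) = 7725.84 m/s
dV1 = V1*(sqrt(2*r2/(r1+r2)) - 1) = 2340.94 m/s
V2 = sqrt(mu/r2) = 3259.4 m/s
dV2 = V2*(1 - sqrt(2*r1/(r1+r2))) = 1467.66 m/s
Total dV = 3809 m/s

3809 m/s


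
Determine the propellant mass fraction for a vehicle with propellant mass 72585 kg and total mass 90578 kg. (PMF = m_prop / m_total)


PMF = 72585 / 90578 = 0.801

0.801


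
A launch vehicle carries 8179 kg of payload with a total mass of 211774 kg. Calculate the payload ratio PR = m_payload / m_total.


PR = 8179 / 211774 = 0.0386

0.0386


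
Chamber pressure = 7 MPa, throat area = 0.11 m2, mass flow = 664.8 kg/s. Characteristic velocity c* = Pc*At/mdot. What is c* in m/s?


c* = 7e6 * 0.11 / 664.8 = 1158 m/s

1158 m/s


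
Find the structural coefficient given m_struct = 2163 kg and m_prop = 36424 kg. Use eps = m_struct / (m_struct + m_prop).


eps = 2163 / (2163 + 36424) = 0.0561

0.0561


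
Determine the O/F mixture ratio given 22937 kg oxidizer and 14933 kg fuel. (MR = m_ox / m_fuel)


MR = 22937 / 14933 = 1.54

1.54


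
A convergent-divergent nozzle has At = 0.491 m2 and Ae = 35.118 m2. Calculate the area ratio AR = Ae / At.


AR = 35.118 / 0.491 = 71.5

71.5


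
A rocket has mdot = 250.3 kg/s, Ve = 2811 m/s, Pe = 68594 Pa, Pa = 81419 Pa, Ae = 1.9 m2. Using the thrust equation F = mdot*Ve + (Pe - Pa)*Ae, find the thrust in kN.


F = 250.3 * 2811 + (68594 - 81419) * 1.9 = 679226.0 N = 679.2 kN

679.2 kN


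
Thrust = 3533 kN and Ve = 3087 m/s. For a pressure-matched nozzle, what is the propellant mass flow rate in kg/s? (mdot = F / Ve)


mdot = F / Ve = 3533000 / 3087 = 1144.5 kg/s

1144.5 kg/s


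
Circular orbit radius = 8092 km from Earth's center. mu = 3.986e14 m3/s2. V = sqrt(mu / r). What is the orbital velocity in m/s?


V = sqrt(3.986e14 / 8092000) = 7018 m/s

7018 m/s


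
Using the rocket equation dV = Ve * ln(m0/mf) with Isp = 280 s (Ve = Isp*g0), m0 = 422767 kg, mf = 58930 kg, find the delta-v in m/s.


Ve = 280 * 9.81 = 2746.8 m/s
dV = 2746.8 * ln(422767/58930) = 5412 m/s

5412 m/s


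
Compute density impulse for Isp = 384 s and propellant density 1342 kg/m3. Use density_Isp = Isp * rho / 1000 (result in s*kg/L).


rho*Isp = 384 * 1342 / 1000 = 515 s*kg/L

515 s*kg/L


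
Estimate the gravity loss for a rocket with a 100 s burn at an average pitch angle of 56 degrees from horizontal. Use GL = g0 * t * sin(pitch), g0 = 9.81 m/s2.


GL = 9.81 * 100 * sin(56 deg) = 813 m/s

813 m/s


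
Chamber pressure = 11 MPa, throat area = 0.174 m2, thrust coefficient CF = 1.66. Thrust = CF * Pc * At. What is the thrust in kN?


F = 1.66 * 11e6 * 0.174 = 3.1772e+06 N = 3177.2 kN

3177.2 kN


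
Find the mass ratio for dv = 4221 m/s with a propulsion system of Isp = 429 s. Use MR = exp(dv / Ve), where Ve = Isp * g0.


Ve = 429 * 9.81 = 4208.49 m/s
MR = exp(4221 / 4208.49) = 2.726

2.726


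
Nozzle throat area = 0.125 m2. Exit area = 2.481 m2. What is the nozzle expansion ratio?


AR = 2.481 / 0.125 = 19.8

19.8


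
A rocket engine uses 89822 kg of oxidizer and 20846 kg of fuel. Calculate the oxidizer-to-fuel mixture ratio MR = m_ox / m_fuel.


MR = 89822 / 20846 = 4.31

4.31


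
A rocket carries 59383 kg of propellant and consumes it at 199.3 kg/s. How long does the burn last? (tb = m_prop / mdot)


tb = 59383 / 199.3 = 298.0 s

298.0 s


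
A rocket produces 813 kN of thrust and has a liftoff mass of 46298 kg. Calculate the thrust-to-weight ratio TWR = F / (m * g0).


TWR = 813000 / (46298 * 9.81) = 1.79

1.79


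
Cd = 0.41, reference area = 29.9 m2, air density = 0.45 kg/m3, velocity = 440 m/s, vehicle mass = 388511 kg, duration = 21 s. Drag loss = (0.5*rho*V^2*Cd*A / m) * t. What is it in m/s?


D = 0.5 * 0.45 * 440^2 * 0.41 * 29.9 = 534002.04 N
a = 534002.04 / 388511 = 1.3745 m/s2
dV = 1.3745 * 21 = 28.9 m/s

28.9 m/s


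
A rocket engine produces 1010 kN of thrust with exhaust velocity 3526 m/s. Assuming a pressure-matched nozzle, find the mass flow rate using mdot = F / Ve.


mdot = F / Ve = 1010000 / 3526 = 286.4 kg/s

286.4 kg/s


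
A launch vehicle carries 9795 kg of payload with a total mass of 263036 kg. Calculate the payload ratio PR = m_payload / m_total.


PR = 9795 / 263036 = 0.0372

0.0372


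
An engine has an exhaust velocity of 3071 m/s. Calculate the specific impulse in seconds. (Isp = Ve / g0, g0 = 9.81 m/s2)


Isp = Ve / g0 = 3071 / 9.81 = 313.0 s

313.0 s


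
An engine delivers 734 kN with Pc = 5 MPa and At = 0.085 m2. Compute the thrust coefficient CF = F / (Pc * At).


CF = 734000 / (5e6 * 0.085) = 1.73

1.73


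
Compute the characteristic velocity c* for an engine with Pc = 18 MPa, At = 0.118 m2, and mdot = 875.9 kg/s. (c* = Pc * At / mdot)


c* = 18e6 * 0.118 / 875.9 = 2425 m/s

2425 m/s


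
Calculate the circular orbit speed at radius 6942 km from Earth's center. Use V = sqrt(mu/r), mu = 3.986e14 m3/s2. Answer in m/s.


V = sqrt(3.986e14 / 6942000) = 7578 m/s

7578 m/s


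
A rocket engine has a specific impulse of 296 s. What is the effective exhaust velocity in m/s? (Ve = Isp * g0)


Ve = Isp * g0 = 296 * 9.81 = 2903.8 m/s

2903.8 m/s


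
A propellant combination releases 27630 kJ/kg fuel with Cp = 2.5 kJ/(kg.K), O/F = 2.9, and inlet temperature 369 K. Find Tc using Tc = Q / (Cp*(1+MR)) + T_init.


Tc = 27630 / (2.5 * (1 + 2.9)) + 369 = 3203 K

3203 K


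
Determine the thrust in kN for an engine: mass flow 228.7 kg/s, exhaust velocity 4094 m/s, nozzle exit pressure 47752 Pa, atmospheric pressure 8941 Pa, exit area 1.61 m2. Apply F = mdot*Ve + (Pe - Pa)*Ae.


F = 228.7 * 4094 + (47752 - 8941) * 1.61 = 998784.0 N = 998.8 kN

998.8 kN


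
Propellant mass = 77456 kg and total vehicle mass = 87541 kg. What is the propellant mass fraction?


PMF = 77456 / 87541 = 0.885

0.885


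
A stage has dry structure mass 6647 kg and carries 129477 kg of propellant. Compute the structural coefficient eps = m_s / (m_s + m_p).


eps = 6647 / (6647 + 129477) = 0.0488

0.0488


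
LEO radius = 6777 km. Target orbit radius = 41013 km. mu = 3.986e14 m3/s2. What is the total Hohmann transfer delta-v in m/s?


V1 = sqrt(mu/r1) = 7669.2 m/s
dV1 = V1*(sqrt(2*r2/(r1+r2)) - 1) = 2378.28 m/s
V2 = sqrt(mu/r2) = 3117.51 m/s
dV2 = V2*(1 - sqrt(2*r1/(r1+r2))) = 1457.26 m/s
Total dV = 3836 m/s

3836 m/s


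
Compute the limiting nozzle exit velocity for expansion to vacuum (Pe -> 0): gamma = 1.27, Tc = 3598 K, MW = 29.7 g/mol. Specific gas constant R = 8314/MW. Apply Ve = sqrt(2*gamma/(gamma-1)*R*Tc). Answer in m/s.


R = 8314 / 29.7 = 279.93 J/(kg.K)
Ve = sqrt(2 * 1.27 / (1.27 - 1) * 279.93 * 3598) = 3078 m/s

3078 m/s


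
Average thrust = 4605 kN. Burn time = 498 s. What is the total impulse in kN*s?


It = 4605 * 498 = 2293290 kN*s

2293290 kN*s


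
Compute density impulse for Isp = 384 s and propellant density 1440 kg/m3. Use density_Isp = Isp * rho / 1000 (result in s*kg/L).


rho*Isp = 384 * 1440 / 1000 = 553 s*kg/L

553 s*kg/L


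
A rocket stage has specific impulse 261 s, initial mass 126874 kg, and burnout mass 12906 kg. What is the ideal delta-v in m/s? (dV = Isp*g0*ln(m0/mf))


Ve = 261 * 9.81 = 2560.41 m/s
dV = 2560.41 * ln(126874/12906) = 5852 m/s

5852 m/s


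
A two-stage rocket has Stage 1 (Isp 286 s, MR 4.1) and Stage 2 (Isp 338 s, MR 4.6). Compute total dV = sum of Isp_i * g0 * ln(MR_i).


dV1 = 286 * 9.81 * ln(4.1) = 3958.7 m/s
dV2 = 338 * 9.81 * ln(4.6) = 5060.1 m/s
Total dV = 3958.7 + 5060.1 = 9018.8 m/s ~ 9019 m/s

9019 m/s


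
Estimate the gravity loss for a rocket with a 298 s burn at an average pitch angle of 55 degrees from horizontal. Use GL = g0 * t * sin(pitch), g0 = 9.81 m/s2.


GL = 9.81 * 298 * sin(55 deg) = 2395 m/s

2395 m/s


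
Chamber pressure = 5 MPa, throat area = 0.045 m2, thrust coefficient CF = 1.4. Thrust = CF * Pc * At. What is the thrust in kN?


F = 1.4 * 5e6 * 0.045 = 315000.0 N = 315.0 kN

315.0 kN


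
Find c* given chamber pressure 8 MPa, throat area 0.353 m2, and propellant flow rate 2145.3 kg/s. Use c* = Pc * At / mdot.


c* = 8e6 * 0.353 / 2145.3 = 1316 m/s

1316 m/s


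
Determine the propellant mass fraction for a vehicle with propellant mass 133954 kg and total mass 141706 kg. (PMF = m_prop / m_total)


PMF = 133954 / 141706 = 0.945

0.945


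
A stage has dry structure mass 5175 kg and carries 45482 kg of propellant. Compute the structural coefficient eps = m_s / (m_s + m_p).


eps = 5175 / (5175 + 45482) = 0.1022

0.1022


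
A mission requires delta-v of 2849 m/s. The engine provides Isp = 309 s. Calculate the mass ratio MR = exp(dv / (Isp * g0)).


Ve = 309 * 9.81 = 3031.29 m/s
MR = exp(2849 / 3031.29) = 2.56

2.56


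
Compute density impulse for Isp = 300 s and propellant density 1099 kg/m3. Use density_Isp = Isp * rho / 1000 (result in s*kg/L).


rho*Isp = 300 * 1099 / 1000 = 330 s*kg/L

330 s*kg/L


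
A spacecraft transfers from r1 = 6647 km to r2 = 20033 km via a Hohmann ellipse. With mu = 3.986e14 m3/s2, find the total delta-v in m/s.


V1 = sqrt(mu/r1) = 7743.83 m/s
dV1 = V1*(sqrt(2*r2/(r1+r2)) - 1) = 1745.84 m/s
V2 = sqrt(mu/r2) = 4460.62 m/s
dV2 = V2*(1 - sqrt(2*r1/(r1+r2))) = 1311.93 m/s
Total dV = 3058 m/s

3058 m/s


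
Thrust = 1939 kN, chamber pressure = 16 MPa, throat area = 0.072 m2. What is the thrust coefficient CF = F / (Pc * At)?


CF = 1939000 / (16e6 * 0.072) = 1.68

1.68


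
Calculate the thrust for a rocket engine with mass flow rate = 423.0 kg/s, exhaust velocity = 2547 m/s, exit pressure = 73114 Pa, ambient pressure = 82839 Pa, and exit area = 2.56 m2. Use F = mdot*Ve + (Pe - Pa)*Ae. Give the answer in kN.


F = 423.0 * 2547 + (73114 - 82839) * 2.56 = 1.0525e+06 N = 1052.5 kN

1052.5 kN


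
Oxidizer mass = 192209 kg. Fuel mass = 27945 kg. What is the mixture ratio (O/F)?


MR = 192209 / 27945 = 6.88

6.88


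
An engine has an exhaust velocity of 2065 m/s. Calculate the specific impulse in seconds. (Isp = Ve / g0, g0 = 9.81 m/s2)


Isp = Ve / g0 = 2065 / 9.81 = 210.5 s

210.5 s


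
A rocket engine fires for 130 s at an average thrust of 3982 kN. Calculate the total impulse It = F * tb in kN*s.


It = 3982 * 130 = 517660 kN*s

517660 kN*s


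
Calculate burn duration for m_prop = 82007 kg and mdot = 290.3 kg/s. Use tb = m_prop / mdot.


tb = 82007 / 290.3 = 282.5 s

282.5 s


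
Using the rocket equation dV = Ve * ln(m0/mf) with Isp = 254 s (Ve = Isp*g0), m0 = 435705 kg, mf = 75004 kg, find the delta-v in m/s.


Ve = 254 * 9.81 = 2491.74 m/s
dV = 2491.74 * ln(435705/75004) = 4384 m/s

4384 m/s


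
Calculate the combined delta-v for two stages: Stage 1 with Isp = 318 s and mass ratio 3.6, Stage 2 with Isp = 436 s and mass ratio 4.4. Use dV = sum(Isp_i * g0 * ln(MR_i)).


dV1 = 318 * 9.81 * ln(3.6) = 3996.0 m/s
dV2 = 436 * 9.81 * ln(4.4) = 6337.1 m/s
Total dV = 3996.0 + 6337.1 = 10333.1 m/s ~ 10333 m/s

10333 m/s


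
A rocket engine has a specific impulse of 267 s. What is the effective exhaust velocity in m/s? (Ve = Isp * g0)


Ve = Isp * g0 = 267 * 9.81 = 2619.3 m/s

2619.3 m/s


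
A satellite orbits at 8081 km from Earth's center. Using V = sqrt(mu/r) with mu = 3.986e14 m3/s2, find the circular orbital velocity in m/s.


V = sqrt(3.986e14 / 8081000) = 7023 m/s

7023 m/s


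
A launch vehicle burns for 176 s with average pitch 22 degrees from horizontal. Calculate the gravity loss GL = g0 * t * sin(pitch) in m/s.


GL = 9.81 * 176 * sin(22 deg) = 647 m/s

647 m/s


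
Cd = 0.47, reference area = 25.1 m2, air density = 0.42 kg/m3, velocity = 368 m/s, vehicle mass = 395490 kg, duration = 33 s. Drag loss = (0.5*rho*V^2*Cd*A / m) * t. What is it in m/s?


D = 0.5 * 0.42 * 368^2 * 0.47 * 25.1 = 335495.35 N
a = 335495.35 / 395490 = 0.8483 m/s2
dV = 0.8483 * 33 = 28.0 m/s

28.0 m/s


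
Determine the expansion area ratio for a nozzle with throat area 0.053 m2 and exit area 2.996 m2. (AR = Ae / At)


AR = 2.996 / 0.053 = 56.5

56.5


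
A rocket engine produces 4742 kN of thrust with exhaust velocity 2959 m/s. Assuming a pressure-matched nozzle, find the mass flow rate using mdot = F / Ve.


mdot = F / Ve = 4742000 / 2959 = 1602.6 kg/s

1602.6 kg/s


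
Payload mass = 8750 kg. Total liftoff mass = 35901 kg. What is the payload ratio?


PR = 8750 / 35901 = 0.2437

0.2437


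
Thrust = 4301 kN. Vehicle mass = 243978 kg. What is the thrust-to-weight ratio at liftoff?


TWR = 4301000 / (243978 * 9.81) = 1.8

1.8


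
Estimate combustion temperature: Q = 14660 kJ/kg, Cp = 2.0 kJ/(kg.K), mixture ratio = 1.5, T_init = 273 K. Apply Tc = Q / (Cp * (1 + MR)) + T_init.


Tc = 14660 / (2.0 * (1 + 1.5)) + 273 = 3205 K

3205 K


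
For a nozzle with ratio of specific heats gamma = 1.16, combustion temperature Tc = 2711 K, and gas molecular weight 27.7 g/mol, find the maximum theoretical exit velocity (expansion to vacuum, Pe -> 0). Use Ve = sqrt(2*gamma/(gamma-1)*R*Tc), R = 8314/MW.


R = 8314 / 27.7 = 300.14 J/(kg.K)
Ve = sqrt(2 * 1.16 / (1.16 - 1) * 300.14 * 2711) = 3435 m/s

3435 m/s


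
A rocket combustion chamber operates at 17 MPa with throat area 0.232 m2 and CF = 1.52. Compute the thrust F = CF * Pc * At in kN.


F = 1.52 * 17e6 * 0.232 = 5.9949e+06 N = 5994.9 kN

5994.9 kN


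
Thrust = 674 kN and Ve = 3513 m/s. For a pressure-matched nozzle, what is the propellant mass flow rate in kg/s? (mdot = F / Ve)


mdot = F / Ve = 674000 / 3513 = 191.9 kg/s

191.9 kg/s


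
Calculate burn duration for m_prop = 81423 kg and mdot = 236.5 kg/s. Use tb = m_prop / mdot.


tb = 81423 / 236.5 = 344.3 s

344.3 s


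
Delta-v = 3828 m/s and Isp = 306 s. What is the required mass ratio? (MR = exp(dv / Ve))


Ve = 306 * 9.81 = 3001.86 m/s
MR = exp(3828 / 3001.86) = 3.579

3.579


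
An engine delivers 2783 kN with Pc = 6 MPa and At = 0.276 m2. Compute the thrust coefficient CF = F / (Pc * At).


CF = 2783000 / (6e6 * 0.276) = 1.68

1.68


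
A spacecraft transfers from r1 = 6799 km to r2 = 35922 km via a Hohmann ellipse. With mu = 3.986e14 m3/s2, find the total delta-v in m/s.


V1 = sqrt(mu/r1) = 7656.78 m/s
dV1 = V1*(sqrt(2*r2/(r1+r2)) - 1) = 2272.57 m/s
V2 = sqrt(mu/r2) = 3331.11 m/s
dV2 = V2*(1 - sqrt(2*r1/(r1+r2))) = 1451.77 m/s
Total dV = 3724 m/s

3724 m/s


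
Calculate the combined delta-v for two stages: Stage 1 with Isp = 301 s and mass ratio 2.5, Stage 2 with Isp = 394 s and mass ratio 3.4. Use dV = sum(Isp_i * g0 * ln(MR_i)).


dV1 = 301 * 9.81 * ln(2.5) = 2705.6 m/s
dV2 = 394 * 9.81 * ln(3.4) = 4730.1 m/s
Total dV = 2705.6 + 4730.1 = 7435.7 m/s ~ 7436 m/s

7436 m/s


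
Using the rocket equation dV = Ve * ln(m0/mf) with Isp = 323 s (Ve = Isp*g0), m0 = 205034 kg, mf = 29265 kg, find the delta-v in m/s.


Ve = 323 * 9.81 = 3168.63 m/s
dV = 3168.63 * ln(205034/29265) = 6169 m/s

6169 m/s


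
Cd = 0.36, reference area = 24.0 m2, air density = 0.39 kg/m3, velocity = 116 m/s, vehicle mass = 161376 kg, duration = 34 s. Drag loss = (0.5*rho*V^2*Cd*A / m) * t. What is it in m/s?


D = 0.5 * 0.39 * 116^2 * 0.36 * 24.0 = 22670.67 N
a = 22670.67 / 161376 = 0.1405 m/s2
dV = 0.1405 * 34 = 4.8 m/s

4.8 m/s


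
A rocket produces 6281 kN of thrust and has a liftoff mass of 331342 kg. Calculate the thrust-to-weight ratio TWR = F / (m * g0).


TWR = 6281000 / (331342 * 9.81) = 1.93

1.93


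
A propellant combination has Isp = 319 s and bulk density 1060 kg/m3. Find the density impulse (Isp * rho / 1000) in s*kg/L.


rho*Isp = 319 * 1060 / 1000 = 338 s*kg/L

338 s*kg/L


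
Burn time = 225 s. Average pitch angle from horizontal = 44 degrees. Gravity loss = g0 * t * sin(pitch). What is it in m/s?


GL = 9.81 * 225 * sin(44 deg) = 1533 m/s

1533 m/s


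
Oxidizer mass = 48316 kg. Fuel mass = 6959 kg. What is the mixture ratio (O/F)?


MR = 48316 / 6959 = 6.94

6.94


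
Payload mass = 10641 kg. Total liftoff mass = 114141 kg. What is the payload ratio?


PR = 10641 / 114141 = 0.0932

0.0932


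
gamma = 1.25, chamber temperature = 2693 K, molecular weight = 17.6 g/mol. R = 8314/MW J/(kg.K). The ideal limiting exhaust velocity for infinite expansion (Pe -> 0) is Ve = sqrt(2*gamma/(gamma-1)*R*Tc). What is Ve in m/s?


R = 8314 / 17.6 = 472.39 J/(kg.K)
Ve = sqrt(2 * 1.25 / (1.25 - 1) * 472.39 * 2693) = 3567 m/s

3567 m/s


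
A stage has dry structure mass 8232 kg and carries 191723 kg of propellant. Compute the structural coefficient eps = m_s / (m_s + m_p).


eps = 8232 / (8232 + 191723) = 0.0412

0.0412


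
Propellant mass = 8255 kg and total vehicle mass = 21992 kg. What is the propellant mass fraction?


PMF = 8255 / 21992 = 0.375

0.375


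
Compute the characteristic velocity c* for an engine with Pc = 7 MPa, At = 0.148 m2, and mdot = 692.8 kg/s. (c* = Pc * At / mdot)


c* = 7e6 * 0.148 / 692.8 = 1495 m/s

1495 m/s


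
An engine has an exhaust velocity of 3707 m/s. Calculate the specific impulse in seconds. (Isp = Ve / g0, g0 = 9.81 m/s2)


Isp = Ve / g0 = 3707 / 9.81 = 377.9 s

377.9 s


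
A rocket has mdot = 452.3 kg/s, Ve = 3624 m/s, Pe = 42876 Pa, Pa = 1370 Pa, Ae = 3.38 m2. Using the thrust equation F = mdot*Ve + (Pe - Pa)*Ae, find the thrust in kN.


F = 452.3 * 3624 + (42876 - 1370) * 3.38 = 1.7794e+06 N = 1779.4 kN

1779.4 kN


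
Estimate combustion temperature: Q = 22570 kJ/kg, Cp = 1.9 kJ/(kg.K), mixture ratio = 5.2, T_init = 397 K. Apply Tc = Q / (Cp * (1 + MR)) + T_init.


Tc = 22570 / (1.9 * (1 + 5.2)) + 397 = 2313 K

2313 K


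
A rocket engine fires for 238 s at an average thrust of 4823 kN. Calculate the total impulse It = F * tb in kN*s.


It = 4823 * 238 = 1147874 kN*s

1147874 kN*s


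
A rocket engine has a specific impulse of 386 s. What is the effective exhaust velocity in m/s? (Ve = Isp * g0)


Ve = Isp * g0 = 386 * 9.81 = 3786.7 m/s

3786.7 m/s


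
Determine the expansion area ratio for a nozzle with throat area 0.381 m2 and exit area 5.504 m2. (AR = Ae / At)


AR = 5.504 / 0.381 = 14.4

14.4


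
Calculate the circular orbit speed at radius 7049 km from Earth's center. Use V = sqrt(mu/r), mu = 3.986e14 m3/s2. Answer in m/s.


V = sqrt(3.986e14 / 7049000) = 7520 m/s

7520 m/s


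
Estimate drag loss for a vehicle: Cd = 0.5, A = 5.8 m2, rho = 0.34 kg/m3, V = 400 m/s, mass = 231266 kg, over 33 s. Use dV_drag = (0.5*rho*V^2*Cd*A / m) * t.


D = 0.5 * 0.34 * 400^2 * 0.5 * 5.8 = 78880.0 N
a = 78880.0 / 231266 = 0.3411 m/s2
dV = 0.3411 * 33 = 11.3 m/s

11.3 m/s


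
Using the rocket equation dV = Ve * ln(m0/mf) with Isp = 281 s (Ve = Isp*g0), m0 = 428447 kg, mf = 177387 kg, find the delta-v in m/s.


Ve = 281 * 9.81 = 2756.61 m/s
dV = 2756.61 * ln(428447/177387) = 2431 m/s

2431 m/s


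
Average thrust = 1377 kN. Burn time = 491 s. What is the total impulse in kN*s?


It = 1377 * 491 = 676107 kN*s

676107 kN*s


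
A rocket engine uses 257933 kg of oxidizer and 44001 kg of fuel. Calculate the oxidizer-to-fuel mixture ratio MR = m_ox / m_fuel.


MR = 257933 / 44001 = 5.86

5.86


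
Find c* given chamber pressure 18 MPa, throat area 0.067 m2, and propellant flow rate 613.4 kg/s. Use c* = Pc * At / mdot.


c* = 18e6 * 0.067 / 613.4 = 1966 m/s

1966 m/s


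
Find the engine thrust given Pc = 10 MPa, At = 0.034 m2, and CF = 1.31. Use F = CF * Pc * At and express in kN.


F = 1.31 * 10e6 * 0.034 = 445400.0 N = 445.4 kN

445.4 kN


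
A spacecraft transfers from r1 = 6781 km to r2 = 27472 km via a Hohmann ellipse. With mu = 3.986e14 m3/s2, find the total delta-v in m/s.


V1 = sqrt(mu/r1) = 7666.93 m/s
dV1 = V1*(sqrt(2*r2/(r1+r2)) - 1) = 2043.36 m/s
V2 = sqrt(mu/r2) = 3809.11 m/s
dV2 = V2*(1 - sqrt(2*r1/(r1+r2))) = 1412.29 m/s
Total dV = 3456 m/s

3456 m/s


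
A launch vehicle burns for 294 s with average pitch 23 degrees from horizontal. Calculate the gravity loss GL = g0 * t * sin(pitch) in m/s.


GL = 9.81 * 294 * sin(23 deg) = 1127 m/s

1127 m/s


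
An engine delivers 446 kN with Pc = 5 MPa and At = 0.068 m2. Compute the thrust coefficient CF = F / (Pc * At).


CF = 446000 / (5e6 * 0.068) = 1.31

1.31


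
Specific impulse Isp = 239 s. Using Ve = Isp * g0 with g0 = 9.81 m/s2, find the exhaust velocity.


Ve = Isp * g0 = 239 * 9.81 = 2344.6 m/s

2344.6 m/s


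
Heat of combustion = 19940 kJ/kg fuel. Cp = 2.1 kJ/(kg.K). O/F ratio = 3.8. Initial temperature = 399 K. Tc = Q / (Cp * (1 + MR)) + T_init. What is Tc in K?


Tc = 19940 / (2.1 * (1 + 3.8)) + 399 = 2377 K

2377 K


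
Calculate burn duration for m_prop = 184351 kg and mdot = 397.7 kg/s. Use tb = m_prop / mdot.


tb = 184351 / 397.7 = 463.5 s

463.5 s


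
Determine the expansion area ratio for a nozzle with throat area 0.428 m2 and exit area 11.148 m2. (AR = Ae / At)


AR = 11.148 / 0.428 = 26.0

26.0


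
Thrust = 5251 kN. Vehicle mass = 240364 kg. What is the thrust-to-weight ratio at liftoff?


TWR = 5251000 / (240364 * 9.81) = 2.23

2.23


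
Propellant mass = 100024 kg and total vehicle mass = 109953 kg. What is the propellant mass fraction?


PMF = 100024 / 109953 = 0.91

0.91


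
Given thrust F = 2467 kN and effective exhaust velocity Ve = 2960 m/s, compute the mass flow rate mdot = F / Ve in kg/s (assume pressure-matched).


mdot = F / Ve = 2467000 / 2960 = 833.4 kg/s

833.4 kg/s


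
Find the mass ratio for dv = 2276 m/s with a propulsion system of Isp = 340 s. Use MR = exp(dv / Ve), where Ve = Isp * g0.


Ve = 340 * 9.81 = 3335.4 m/s
MR = exp(2276 / 3335.4) = 1.979

1.979


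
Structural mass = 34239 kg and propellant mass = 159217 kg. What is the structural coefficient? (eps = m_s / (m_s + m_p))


eps = 34239 / (34239 + 159217) = 0.177

0.177


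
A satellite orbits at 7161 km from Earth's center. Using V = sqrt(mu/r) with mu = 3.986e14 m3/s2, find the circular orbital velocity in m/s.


V = sqrt(3.986e14 / 7161000) = 7461 m/s

7461 m/s


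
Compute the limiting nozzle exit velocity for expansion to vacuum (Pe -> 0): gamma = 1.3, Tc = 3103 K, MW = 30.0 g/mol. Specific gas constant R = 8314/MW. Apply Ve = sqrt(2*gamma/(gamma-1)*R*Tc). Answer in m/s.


R = 8314 / 30.0 = 277.13 J/(kg.K)
Ve = sqrt(2 * 1.3 / (1.3 - 1) * 277.13 * 3103) = 2730 m/s

2730 m/s


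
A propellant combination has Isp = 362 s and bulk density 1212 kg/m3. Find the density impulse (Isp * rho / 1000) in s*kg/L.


rho*Isp = 362 * 1212 / 1000 = 439 s*kg/L

439 s*kg/L


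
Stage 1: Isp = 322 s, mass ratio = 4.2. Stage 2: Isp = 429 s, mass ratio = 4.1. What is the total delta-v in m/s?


dV1 = 322 * 9.81 * ln(4.2) = 4533.2 m/s
dV2 = 429 * 9.81 * ln(4.1) = 5938.1 m/s
Total dV = 4533.2 + 5938.1 = 10471.3 m/s ~ 10471 m/s

10471 m/s


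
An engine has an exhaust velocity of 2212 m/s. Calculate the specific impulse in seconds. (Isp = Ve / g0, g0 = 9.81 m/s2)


Isp = Ve / g0 = 2212 / 9.81 = 225.5 s

225.5 s


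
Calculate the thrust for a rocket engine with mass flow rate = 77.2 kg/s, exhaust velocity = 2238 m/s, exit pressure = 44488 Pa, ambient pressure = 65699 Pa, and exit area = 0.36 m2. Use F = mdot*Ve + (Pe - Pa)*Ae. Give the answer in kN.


F = 77.2 * 2238 + (44488 - 65699) * 0.36 = 165138.0 N = 165.1 kN

165.1 kN


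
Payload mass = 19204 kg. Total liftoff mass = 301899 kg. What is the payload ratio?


PR = 19204 / 301899 = 0.0636

0.0636


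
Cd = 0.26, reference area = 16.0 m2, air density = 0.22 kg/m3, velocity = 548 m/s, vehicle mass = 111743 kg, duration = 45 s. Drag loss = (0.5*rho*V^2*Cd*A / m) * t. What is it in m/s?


D = 0.5 * 0.22 * 548^2 * 0.26 * 16.0 = 137419.11 N
a = 137419.11 / 111743 = 1.2298 m/s2
dV = 1.2298 * 45 = 55.3 m/s

55.3 m/s


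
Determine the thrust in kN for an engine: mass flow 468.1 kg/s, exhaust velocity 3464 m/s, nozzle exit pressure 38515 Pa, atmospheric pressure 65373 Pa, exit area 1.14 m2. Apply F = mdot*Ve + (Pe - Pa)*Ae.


F = 468.1 * 3464 + (38515 - 65373) * 1.14 = 1.5909e+06 N = 1590.9 kN

1590.9 kN


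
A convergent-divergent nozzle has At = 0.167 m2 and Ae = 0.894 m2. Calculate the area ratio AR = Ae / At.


AR = 0.894 / 0.167 = 5.4

5.4


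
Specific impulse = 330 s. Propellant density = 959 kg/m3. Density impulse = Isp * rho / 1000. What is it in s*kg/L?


rho*Isp = 330 * 959 / 1000 = 316 s*kg/L

316 s*kg/L


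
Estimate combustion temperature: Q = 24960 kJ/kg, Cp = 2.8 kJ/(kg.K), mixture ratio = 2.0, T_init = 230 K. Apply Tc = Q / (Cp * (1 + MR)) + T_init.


Tc = 24960 / (2.8 * (1 + 2.0)) + 230 = 3201 K

3201 K


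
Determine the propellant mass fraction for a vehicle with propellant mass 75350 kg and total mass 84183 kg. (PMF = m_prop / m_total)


PMF = 75350 / 84183 = 0.895

0.895


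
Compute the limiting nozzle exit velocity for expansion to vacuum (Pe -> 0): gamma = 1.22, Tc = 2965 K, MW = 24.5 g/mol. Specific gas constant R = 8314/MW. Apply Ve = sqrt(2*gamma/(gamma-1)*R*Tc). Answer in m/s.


R = 8314 / 24.5 = 339.35 J/(kg.K)
Ve = sqrt(2 * 1.22 / (1.22 - 1) * 339.35 * 2965) = 3341 m/s

3341 m/s


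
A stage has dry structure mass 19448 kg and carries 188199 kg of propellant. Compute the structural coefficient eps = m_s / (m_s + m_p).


eps = 19448 / (19448 + 188199) = 0.0937

0.0937


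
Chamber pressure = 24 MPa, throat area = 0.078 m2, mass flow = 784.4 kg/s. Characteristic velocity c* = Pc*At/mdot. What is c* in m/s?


c* = 24e6 * 0.078 / 784.4 = 2387 m/s

2387 m/s


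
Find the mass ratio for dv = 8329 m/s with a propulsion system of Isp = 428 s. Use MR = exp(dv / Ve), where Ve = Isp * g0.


Ve = 428 * 9.81 = 4198.68 m/s
MR = exp(8329 / 4198.68) = 7.27

7.27


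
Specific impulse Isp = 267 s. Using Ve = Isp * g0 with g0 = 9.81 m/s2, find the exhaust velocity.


Ve = Isp * g0 = 267 * 9.81 = 2619.3 m/s

2619.3 m/s


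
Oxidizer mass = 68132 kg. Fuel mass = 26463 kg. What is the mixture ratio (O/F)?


MR = 68132 / 26463 = 2.57

2.57


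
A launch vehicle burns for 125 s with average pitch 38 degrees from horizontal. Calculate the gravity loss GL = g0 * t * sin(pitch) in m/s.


GL = 9.81 * 125 * sin(38 deg) = 755 m/s

755 m/s


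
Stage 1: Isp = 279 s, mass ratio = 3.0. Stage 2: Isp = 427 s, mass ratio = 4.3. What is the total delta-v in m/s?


dV1 = 279 * 9.81 * ln(3.0) = 3006.9 m/s
dV2 = 427 * 9.81 * ln(4.3) = 6109.9 m/s
Total dV = 3006.9 + 6109.9 = 9116.8 m/s ~ 9117 m/s

9117 m/s


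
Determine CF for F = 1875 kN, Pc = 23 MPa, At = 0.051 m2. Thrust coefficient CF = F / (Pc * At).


CF = 1875000 / (23e6 * 0.051) = 1.6

1.6


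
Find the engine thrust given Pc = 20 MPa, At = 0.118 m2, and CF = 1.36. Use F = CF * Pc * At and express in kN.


F = 1.36 * 20e6 * 0.118 = 3.2096e+06 N = 3209.6 kN

3209.6 kN


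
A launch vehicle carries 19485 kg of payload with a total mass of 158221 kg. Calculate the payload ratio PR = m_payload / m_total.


PR = 19485 / 158221 = 0.1232

0.1232


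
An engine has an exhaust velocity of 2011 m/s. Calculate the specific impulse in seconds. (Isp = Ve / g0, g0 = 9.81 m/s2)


Isp = Ve / g0 = 2011 / 9.81 = 205.0 s

205.0 s


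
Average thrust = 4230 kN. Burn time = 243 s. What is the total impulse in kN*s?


It = 4230 * 243 = 1027890 kN*s

1027890 kN*s


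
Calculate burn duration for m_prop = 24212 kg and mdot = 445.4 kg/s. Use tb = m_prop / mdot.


tb = 24212 / 445.4 = 54.4 s

54.4 s


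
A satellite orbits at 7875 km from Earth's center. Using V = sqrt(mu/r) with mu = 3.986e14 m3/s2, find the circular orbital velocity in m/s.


V = sqrt(3.986e14 / 7875000) = 7114 m/s

7114 m/s


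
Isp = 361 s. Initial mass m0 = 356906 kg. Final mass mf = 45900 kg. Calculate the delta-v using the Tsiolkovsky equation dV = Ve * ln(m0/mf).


Ve = 361 * 9.81 = 3541.41 m/s
dV = 3541.41 * ln(356906/45900) = 7263 m/s

7263 m/s
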